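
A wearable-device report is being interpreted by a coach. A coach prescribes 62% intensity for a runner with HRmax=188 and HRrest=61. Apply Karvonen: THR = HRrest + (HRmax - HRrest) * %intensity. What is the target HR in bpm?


Heart rate reserve = 188 - 61 = 127
Intensity fraction = 62 / 100 = 0.62
THR = 61 + 127 * 0.62 = 139.74 bpm

139.74 bpm


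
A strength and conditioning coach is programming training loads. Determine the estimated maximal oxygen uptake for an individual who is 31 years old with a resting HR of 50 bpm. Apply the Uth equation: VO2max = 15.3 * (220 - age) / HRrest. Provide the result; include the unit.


HRmax = 220 - 31 = 189
VO2max = 15.3 * (189 / 50)
= 15.3 * 3.78
= 57.83 mL/kg/min

57.83 mL/kg/min


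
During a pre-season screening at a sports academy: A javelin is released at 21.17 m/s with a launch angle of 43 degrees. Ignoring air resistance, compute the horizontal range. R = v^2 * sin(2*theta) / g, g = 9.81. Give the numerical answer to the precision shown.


Launch speed squared = 448.1689
sin(2 * 43 deg) = 0.997564
Range = 448.1689 * 0.997564 / 9.81
= 45.574 m

45.574 m


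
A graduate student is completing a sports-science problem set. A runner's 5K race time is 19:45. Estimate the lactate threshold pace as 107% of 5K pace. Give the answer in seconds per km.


Total race time = 19*60 + 45 = 1185 seconds
5K pace = 1185 / 5 = 237.0 sec/km
LT pace = 237.0 * 1.07 = 253.59 sec/km

253.59 s/km


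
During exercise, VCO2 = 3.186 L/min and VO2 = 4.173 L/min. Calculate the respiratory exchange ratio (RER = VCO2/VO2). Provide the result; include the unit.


RER = VCO2 / VO2
= 3.186 / 4.173
= 0.7635

0.7635


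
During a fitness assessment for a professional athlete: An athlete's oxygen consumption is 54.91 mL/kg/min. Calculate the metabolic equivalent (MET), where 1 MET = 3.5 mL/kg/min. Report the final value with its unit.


MET = VO2 / 3.5
= 54.91 / 3.5
= 15.69 METs

15.69 METs


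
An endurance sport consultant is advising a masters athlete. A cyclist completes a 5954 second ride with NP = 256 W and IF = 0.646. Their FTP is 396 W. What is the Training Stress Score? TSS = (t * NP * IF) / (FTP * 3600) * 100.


t * NP * IF = 5954 * 256 * 0.646 = 984648.704
FTP * 3600 = 1425600
TSS = (984648.704 / 1425600) * 100 = 69.07

69.07 TSS


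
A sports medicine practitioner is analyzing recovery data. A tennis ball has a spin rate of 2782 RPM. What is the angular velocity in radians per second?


Convert RPM to rad/s: multiply by 2*pi and divide by 60
omega = 2782 * 2 * pi / 60
= 291.33 rad/s

291.33 rad/s


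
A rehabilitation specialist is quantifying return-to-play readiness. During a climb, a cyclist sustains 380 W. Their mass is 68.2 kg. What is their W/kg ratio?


Power-to-weight = 380 W / 68.2 kg
= 5.572 W/kg

5.572 W/kg


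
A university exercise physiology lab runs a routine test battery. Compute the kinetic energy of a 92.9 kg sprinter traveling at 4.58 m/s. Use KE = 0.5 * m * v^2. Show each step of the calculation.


Velocity squared = 20.9764
KE = 0.5 * 92.9 * 20.9764 = 974.35 J

974.35 J


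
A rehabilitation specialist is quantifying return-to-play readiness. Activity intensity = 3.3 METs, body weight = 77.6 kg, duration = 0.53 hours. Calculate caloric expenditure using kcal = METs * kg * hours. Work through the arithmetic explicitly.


kcal = 3.3 * 77.6 * 0.53
= 256.08 * 0.53
= 135.72 kcal

135.72 kcal


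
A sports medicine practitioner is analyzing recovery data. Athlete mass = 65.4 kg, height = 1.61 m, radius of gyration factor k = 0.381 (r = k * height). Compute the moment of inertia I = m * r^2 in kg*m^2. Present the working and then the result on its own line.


r = k * height = 0.381 * 1.61 = 0.61341 m
r^2 = 0.61341^2 = 0.376272
I = 65.4 * 0.376272 = 24.608 kg*m^2

24.608 kg*m^2


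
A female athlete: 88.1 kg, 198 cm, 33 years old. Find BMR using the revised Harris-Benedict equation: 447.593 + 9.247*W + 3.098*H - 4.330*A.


Intercept = 447.593
Weight contribution = 9.247 * 88.1 = 814.6607
Height contribution = 3.098 * 198 = 613.404
Age contribution = 4.33 * 33 = 142.89
BMR = 447.593 + 814.6607 + 613.404 - 142.89
= 1732.77 kcal/day

1732.77 kcal/day


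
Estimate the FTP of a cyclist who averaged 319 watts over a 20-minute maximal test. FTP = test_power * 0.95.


FTP = 319 * 0.95 = 303.05 W

303.05 W


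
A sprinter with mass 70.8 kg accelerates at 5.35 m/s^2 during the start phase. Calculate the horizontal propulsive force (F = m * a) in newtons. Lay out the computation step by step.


F = m * a
= 70.8 * 5.35
= 378.78 N

378.78 N


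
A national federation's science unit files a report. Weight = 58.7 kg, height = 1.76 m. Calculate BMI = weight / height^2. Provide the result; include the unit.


height^2 = 1.76^2 = 3.0976
BMI = 58.7 / 3.0976 = 18.95 kg/m^2

18.95 kg/m^2


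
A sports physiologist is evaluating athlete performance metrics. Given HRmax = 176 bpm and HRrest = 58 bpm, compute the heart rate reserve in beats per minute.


Heart rate reserve = maximum HR minus resting HR
HRR = 176 - 58 = 118 bpm

118 bpm


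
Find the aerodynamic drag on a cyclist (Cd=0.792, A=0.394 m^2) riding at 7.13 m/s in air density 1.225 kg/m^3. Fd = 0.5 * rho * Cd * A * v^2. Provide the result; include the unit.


Fd = 0.5 * 1.225 * 0.792 * 0.394 * 7.13^2
= 0.5 * 1.225 * 0.792 * 0.394 * 50.8369
= 9.716 N

9.716 N


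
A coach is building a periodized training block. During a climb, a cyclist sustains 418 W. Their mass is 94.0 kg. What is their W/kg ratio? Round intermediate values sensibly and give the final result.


Power-to-weight = 418 W / 94.0 kg
= 4.447 W/kg

4.447 W/kg


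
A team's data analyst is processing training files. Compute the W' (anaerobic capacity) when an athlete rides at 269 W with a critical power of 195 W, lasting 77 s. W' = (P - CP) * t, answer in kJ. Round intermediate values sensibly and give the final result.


Above-CP power = 74 W
Duration = 77 s
W' = 74 * 77 = 5698 J
Convert: 5698 / 1000 = 5.698 kJ

5.698 kJ


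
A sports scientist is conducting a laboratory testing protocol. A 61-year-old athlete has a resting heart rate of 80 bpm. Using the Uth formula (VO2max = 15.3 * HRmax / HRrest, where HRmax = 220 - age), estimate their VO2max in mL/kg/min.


HRmax = 220 - 61 = 159 bpm
Ratio = HRmax / HRrest = 159 / 80 = 1.9875
VO2max = 15.3 * 1.9875 = 30.41 mL/kg/min

30.41 mL/kg/min


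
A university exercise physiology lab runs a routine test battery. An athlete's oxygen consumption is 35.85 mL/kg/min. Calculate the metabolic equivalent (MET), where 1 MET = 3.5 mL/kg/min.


MET = VO2 / 3.5
= 35.85 / 3.5
= 10.24 METs

10.24 METs


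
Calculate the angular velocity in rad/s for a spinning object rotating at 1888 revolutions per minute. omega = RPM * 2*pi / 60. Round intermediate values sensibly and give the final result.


omega = RPM * 2*pi / 60
= 1888 * 6.28318531 / 60
= 197.711 rad/s

197.711 rad/s


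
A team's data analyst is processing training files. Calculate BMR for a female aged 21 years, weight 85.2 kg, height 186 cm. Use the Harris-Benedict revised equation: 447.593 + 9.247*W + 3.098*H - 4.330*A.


Substituting values:
W term = 9.247 * 85.2 = 787.8444
H term = 3.098 * 186 = 576.228
A term = 4.330 * 21 = 90.93
BMR = 1720.74 kcal/day

1720.74 kcal/day


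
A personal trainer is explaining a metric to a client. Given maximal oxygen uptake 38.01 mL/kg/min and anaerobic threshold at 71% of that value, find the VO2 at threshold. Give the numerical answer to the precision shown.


Percentage as decimal = 0.71
VO2 at AT = 38.01 * 0.71 = 26.99 mL/kg/min

26.99 mL/kg/min


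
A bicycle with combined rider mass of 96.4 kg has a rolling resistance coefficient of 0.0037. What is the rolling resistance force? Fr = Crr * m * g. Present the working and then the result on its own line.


Fr = 0.0037 * 96.4 * 9.81
= 0.35668 * 9.81
= 3.499 N

3.499 N


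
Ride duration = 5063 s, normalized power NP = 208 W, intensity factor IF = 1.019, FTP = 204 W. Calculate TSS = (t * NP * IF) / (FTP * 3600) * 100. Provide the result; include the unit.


Numerator = 5063 * 208 * 1.019 = 1073112.976
Denominator = 204 * 3600 = 734400
TSS = 1073112.976 / 734400 * 100
= 146.12

146.12 TSS


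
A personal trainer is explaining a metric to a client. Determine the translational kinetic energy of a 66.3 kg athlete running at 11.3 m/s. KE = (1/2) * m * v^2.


KE = 0.5 * m * v^2
= 0.5 * 66.3 * 11.3^2
= 0.5 * 66.3 * 127.69
= 4232.92 J

4232.92 J


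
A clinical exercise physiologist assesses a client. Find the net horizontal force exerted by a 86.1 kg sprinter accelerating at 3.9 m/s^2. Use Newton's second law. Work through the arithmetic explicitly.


Newton's second law: F = m * a
F = 86.1 * 3.9 = 335.79 N

335.79 N


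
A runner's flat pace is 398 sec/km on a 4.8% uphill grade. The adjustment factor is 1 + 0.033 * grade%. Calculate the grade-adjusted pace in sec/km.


Factor = 1 + 0.033 * 4.8 = 1.1584
Adjusted pace = 398 * 1.1584
= 461.04 sec/km

461.04 s/km


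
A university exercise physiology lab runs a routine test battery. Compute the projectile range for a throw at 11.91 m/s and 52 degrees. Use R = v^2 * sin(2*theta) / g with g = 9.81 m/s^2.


Two times the angle = 104 degrees
sin(104) = 0.970296
R = 141.8481 * 0.970296 / 9.81 = 14.03 m

14.03 m


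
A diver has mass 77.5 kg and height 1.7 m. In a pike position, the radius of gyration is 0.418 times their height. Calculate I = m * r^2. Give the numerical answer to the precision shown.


r = 0.418 * 1.7 = 0.7106 m
I = m * r^2 = 77.5 * 0.504952 = 39.134 kg*m^2

39.134 kg*m^2


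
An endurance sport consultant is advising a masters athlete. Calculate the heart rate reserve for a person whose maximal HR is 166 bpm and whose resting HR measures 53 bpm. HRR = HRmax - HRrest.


HRmax = 166 bpm
HRrest = 53 bpm
HRR = 166 - 53 = 113 bpm

113 bpm


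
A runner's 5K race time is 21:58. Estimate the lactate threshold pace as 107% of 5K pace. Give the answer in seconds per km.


Total race time = 21*60 + 58 = 1318 seconds
5K pace = 1318 / 5 = 263.6 sec/km
LT pace = 263.6 * 1.07 = 282.05 sec/km

282.05 s/km


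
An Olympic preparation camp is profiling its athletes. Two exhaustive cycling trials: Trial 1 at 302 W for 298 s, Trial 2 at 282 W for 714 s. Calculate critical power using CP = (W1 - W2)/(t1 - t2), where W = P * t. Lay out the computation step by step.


W1 = 302 * 298 = 89996 J
W2 = 282 * 714 = 201348 J
CP = (89996 - 201348) / (298 - 714)
= -111352 / -416
= 267.67 W

267.67 W


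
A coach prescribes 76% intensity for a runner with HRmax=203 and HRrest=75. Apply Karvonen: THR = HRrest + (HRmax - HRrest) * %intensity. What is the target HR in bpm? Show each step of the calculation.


Heart rate reserve = 203 - 75 = 128
Intensity fraction = 76 / 100 = 0.76
THR = 75 + 128 * 0.76 = 172.28 bpm

172.28 bpm


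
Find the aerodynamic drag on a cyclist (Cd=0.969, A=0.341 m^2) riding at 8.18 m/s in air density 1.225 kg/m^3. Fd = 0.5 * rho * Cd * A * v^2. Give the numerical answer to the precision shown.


Fd = 0.5 * 1.225 * 0.969 * 0.341 * 8.18^2
= 0.5 * 1.225 * 0.969 * 0.341 * 66.9124
= 13.542 N

13.542 N


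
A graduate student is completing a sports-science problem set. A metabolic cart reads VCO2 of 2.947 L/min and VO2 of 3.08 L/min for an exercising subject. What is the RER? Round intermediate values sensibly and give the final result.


RER = VCO2 / VO2 = 2.947 / 3.08 = 0.9568

0.9568


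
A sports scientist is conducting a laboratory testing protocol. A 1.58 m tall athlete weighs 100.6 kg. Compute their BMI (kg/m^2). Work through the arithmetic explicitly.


height^2 = 2.4964 m^2
BMI = 100.6 / 2.4964 = 40.3 kg/m^2

40.3 kg/m^2


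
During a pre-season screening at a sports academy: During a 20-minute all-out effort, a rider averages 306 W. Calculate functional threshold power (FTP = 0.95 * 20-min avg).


FTP = 0.95 * 306
= 290.7 W

290.7 W


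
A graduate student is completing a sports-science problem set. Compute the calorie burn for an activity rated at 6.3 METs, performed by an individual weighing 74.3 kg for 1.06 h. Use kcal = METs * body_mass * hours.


Product of METs and mass = 6.3 * 74.3 = 468.09
Total kcal = 468.09 * 1.06 = 496.18 kcal

496.18 kcal


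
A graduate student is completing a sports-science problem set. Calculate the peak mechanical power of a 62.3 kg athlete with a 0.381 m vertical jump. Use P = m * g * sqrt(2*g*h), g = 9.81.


First, sqrt(2gh) = sqrt(2 * 9.81 * 0.381)
= sqrt(7.47522) = 2.734085 m/s
Power = 62.3 * 9.81 * 2.734085 = 1670.97 W

1670.97 W


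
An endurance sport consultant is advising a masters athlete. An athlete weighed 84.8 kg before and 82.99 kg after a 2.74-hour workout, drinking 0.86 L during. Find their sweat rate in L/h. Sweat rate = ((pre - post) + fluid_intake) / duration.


Body mass change = 1.81 kg
Total sweat loss = 1.81 + 0.86 = 2.67 L
Rate = 2.67 / 2.74 = 0.974 L/h

0.974 L/h


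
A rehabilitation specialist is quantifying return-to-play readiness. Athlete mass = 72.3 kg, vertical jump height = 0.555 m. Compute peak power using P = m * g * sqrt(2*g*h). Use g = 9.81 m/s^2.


sqrt(2 * 9.81 * 0.555) = sqrt(10.8891) = 3.299864 m/s
P = 72.3 * 9.81 * 3.299864
= 2340.47 W

2340.47 W


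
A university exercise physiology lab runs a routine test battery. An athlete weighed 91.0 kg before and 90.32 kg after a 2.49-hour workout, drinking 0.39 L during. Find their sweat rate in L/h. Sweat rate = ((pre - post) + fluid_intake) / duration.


Body mass change = 0.68 kg
Total sweat loss = 0.68 + 0.39 = 1.07 L
Rate = 1.07 / 2.49 = 0.43 L/h

0.43 L/h


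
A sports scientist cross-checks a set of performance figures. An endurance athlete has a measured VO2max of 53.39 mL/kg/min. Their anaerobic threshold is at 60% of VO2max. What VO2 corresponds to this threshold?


Anaerobic threshold VO2 = VO2max * 60%
= 53.39 * 0.6
= 32.03 mL/kg/min

32.03 mL/kg/min


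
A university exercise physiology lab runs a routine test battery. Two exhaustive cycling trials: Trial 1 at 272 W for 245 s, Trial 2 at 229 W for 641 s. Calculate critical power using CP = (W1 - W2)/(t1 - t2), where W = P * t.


W1 = 272 * 245 = 66640 J
W2 = 229 * 641 = 146789 J
CP = (66640 - 146789) / (245 - 641)
= -80149 / -396
= 202.4 W

202.4 W


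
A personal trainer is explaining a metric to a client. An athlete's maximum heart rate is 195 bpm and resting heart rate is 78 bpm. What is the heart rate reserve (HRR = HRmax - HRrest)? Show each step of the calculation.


HRR = HRmax - HRrest
= 195 - 78
= 117 bpm

117 bpm


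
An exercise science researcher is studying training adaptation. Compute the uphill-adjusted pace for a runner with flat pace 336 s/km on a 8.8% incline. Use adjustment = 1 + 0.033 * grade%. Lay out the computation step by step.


Adjustment factor = 1 + 0.033 * 8.8 = 1.2904
Grade-adjusted pace = 336 * 1.2904 = 433.57 s/km

433.57 s/km


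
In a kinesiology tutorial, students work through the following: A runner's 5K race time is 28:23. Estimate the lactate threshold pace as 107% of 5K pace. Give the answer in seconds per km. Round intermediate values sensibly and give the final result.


Total race time = 28*60 + 23 = 1703 seconds
5K pace = 1703 / 5 = 340.6 sec/km
LT pace = 340.6 * 1.07 = 364.44 sec/km

364.44 s/km


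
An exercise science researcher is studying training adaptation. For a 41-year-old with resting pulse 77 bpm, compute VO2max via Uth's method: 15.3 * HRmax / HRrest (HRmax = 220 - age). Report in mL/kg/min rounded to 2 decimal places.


Step 1: HRmax = 220 - 41 = 179 bpm
Step 2: Ratio = 179 / 77 = 2.3247
Step 3: VO2max = 15.3 * 2.3247 = 35.57 mL/kg/min

35.57 mL/kg/min


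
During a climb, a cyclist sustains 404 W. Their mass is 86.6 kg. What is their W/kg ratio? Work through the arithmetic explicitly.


Power-to-weight = 404 W / 86.6 kg
= 4.665 W/kg

4.665 W/kg


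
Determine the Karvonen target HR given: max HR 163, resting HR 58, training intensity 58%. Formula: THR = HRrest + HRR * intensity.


HRR = HRmax - HRrest = 163 - 58 = 105
THR = 58 + 105 * 0.58
= 118.9 bpm

118.9 bpm


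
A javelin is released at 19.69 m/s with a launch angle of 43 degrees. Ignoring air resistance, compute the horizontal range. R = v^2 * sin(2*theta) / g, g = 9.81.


Launch speed squared = 387.6961
sin(2 * 43 deg) = 0.997564
Range = 387.6961 * 0.997564 / 9.81
= 39.424 m

39.424 m


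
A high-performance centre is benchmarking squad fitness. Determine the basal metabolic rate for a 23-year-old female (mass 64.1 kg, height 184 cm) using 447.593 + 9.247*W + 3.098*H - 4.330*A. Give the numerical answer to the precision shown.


BMR = 447.593 + 9.247*64.1 + 3.098*184 - 4.330*23
= 1510.77 kcal/day

1510.77 kcal/day


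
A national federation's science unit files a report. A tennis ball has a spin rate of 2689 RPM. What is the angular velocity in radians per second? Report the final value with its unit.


Convert RPM to rad/s: multiply by 2*pi and divide by 60
omega = 2689 * 2 * pi / 60
= 281.591 rad/s

281.591 rad/s


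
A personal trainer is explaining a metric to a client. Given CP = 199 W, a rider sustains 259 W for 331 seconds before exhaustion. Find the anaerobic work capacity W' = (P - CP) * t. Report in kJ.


Excess power = 259 - 199 = 60 W
Work above CP = 60 * 331 = 19860 J
W' = 19.86 kJ

19.86 kJ


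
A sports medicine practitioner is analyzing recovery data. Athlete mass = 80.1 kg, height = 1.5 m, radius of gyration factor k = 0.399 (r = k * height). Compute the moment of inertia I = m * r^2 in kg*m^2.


r = k * height = 0.399 * 1.5 = 0.5985 m
r^2 = 0.5985^2 = 0.358202
I = 80.1 * 0.358202 = 28.692 kg*m^2

28.692 kg*m^2


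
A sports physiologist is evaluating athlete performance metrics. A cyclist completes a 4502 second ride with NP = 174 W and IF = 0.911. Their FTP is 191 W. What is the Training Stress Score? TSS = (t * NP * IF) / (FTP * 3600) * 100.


t * NP * IF = 4502 * 174 * 0.911 = 713630.028
FTP * 3600 = 687600
TSS = (713630.028 / 687600) * 100 = 103.79

103.79 TSS


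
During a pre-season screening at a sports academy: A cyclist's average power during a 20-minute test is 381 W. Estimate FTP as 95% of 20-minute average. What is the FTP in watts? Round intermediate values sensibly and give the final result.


FTP = 20-min power * 0.95
= 381 * 0.95
= 361.95 W

361.95 W


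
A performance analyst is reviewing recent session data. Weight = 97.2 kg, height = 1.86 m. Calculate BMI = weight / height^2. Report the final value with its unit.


height^2 = 1.86^2 = 3.4596
BMI = 97.2 / 3.4596 = 28.1 kg/m^2

28.1 kg/m^2


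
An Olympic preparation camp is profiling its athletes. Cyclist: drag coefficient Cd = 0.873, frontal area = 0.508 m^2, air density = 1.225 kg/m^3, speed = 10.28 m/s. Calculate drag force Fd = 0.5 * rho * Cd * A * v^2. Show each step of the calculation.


v^2 = 10.28^2 = 105.6784
Fd = 0.5 * 1.225 * 0.873 * 0.508 * 105.6784
= 28.706 N

28.706 N


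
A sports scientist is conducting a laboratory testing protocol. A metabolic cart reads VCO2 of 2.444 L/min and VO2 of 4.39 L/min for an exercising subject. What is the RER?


RER = VCO2 / VO2 = 2.444 / 4.39 = 0.5567

0.5567


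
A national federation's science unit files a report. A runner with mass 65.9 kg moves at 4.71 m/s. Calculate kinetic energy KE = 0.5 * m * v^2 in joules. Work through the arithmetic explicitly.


v^2 = 4.71^2 = 22.1841
KE = 0.5 * 65.9 * 22.1841
= 730.97 J

730.97 J


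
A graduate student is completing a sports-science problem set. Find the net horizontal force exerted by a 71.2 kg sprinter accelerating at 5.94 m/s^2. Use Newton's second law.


Newton's second law: F = m * a
F = 71.2 * 5.94 = 422.93 N

422.93 N


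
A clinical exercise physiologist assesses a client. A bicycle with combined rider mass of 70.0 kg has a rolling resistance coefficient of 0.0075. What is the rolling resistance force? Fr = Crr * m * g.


Fr = 0.0075 * 70.0 * 9.81
= 0.525 * 9.81
= 5.15 N

5.15 N


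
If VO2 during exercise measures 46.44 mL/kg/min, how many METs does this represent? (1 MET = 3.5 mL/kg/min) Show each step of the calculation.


METs = VO2 / 3.5 = 46.44 / 3.5 = 13.27

13.27 METs


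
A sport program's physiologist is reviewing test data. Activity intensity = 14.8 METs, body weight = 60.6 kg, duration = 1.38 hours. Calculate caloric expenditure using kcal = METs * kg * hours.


kcal = 14.8 * 60.6 * 1.38
= 896.88 * 1.38
= 1237.69 kcal

1237.69 kcal


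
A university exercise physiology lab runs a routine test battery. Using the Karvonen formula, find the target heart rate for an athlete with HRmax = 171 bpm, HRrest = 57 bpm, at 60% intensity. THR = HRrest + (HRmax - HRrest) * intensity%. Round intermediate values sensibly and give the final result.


HRR = 171 - 57 = 114
THR = 57 + 114 * 0.6
= 57 + 68.4
= 125.4 bpm

125.4 bpm


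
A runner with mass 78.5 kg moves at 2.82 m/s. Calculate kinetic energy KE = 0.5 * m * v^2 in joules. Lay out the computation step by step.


v^2 = 2.82^2 = 7.9524
KE = 0.5 * 78.5 * 7.9524
= 312.13 J

312.13 J


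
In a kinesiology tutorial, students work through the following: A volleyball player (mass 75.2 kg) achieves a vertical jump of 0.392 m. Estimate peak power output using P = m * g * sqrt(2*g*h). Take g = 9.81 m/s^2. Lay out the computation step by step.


2 * g * h = 2 * 9.81 * 0.392 = 7.69104
sqrt(7.69104) = 2.773272 m/s
P = 75.2 * 9.81 * 2.773272 = 2045.88 W

2045.88 W


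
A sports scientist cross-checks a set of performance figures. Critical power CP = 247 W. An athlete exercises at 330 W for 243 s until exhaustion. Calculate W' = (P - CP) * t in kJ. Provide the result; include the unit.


P - CP = 330 - 247 = 83 W
W' = 83 * 243 = 20169 J
= 20169 / 1000 = 20.169 kJ

20.169 kJ


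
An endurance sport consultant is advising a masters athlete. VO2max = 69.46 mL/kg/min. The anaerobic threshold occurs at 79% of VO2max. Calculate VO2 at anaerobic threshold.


AT fraction = 79 / 100 = 0.79
AT VO2 = 69.46 * 0.79
= 54.87 mL/kg/min

54.87 mL/kg/min


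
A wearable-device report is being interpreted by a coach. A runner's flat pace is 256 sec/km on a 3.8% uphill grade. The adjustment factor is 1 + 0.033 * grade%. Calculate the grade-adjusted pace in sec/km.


Factor = 1 + 0.033 * 3.8 = 1.1254
Adjusted pace = 256 * 1.1254
= 288.1 sec/km

288.1 s/km


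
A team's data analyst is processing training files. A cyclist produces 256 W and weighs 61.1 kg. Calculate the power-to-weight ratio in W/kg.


P/W = power / mass
= 256 / 61.1
= 4.19 W/kg

4.19 W/kg


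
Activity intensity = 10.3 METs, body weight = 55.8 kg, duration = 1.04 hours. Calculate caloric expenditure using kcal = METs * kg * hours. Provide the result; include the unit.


kcal = 10.3 * 55.8 * 1.04
= 574.74 * 1.04
= 597.73 kcal

597.73 kcal


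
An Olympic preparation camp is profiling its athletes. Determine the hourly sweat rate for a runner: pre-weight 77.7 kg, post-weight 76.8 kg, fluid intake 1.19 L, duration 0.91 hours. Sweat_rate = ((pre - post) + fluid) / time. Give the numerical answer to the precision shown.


Mass lost = 77.7 - 76.8 = 0.9 kg
Add fluid consumed: 0.9 + 1.19 = 2.09 L total sweat
Sweat rate = 2.09 / 0.91 = 2.297 L/h

2.297 L/h


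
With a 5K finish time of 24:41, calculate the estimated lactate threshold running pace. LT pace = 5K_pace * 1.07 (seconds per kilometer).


Race duration = 1481 s for 5 km
Average pace = 1481 / 5 = 296.2 s/km
LT pace = 296.2 * 1.07
= 316.93 s/km

316.93 s/km


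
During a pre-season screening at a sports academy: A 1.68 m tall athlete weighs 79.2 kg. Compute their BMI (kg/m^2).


height^2 = 2.8224 m^2
BMI = 79.2 / 2.8224 = 28.06 kg/m^2

28.06 kg/m^2


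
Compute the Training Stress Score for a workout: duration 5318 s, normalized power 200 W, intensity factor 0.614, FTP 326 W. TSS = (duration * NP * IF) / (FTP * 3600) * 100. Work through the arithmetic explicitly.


Product = 5318 * 200 * 0.614 = 653050.4
Base = 326 * 3600 = 1173600
TSS = 653050.4 / 1173600 * 100 = 55.65

55.65 TSS


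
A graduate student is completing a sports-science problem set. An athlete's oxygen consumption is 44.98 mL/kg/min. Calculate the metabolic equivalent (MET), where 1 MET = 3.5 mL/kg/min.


MET = VO2 / 3.5
= 44.98 / 3.5
= 12.85 METs

12.85 METs


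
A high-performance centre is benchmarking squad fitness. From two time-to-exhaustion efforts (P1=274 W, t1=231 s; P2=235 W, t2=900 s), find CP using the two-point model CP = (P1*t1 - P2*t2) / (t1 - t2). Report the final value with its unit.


Work in trial 1 = 63294 J
Work in trial 2 = 211500 J
Delta work = -148206 J
Delta time = -669 s
CP = -148206 / -669 = 221.53 W

221.53 W


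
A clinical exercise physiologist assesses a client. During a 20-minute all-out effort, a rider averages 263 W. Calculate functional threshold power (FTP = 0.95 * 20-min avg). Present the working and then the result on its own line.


FTP = 0.95 * 263
= 249.85 W

249.85 W


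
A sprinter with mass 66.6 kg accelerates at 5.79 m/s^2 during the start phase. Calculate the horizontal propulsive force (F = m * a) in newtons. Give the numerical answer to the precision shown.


F = m * a
= 66.6 * 5.79
= 385.61 N

385.61 N


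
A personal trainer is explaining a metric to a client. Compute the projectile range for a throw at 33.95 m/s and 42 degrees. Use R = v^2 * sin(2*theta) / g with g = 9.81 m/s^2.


Two times the angle = 84 degrees
sin(84) = 0.994522
R = 1152.6025 * 0.994522 / 9.81 = 116.849 m

116.849 m


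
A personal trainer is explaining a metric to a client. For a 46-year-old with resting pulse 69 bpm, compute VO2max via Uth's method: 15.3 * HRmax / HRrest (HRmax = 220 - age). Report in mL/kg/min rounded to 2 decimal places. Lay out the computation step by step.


Step 1: HRmax = 220 - 46 = 174 bpm
Step 2: Ratio = 174 / 69 = 2.5217
Step 3: VO2max = 15.3 * 2.5217 = 38.58 mL/kg/min

38.58 mL/kg/min


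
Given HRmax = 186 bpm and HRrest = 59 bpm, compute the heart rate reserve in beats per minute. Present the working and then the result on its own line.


Heart rate reserve = maximum HR minus resting HR
HRR = 186 - 59 = 127 bpm

127 bpm


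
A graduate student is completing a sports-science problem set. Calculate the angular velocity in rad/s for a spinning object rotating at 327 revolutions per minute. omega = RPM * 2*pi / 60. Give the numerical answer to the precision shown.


omega = RPM * 2*pi / 60
= 327 * 6.28318531 / 60
= 34.243 rad/s

34.243 rad/s


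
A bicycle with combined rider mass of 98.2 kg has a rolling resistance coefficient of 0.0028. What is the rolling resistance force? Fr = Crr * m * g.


Fr = 0.0028 * 98.2 * 9.81
= 0.27496 * 9.81
= 2.697 N

2.697 N


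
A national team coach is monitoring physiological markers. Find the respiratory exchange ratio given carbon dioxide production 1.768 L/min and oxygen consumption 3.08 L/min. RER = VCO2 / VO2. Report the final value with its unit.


VCO2 = 1.768 L/min
VO2 = 3.08 L/min
RER = 1.768 / 3.08 = 0.574

0.574


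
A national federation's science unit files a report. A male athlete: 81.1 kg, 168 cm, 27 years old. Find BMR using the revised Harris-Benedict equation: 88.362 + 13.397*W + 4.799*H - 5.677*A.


Intercept = 88.362
Weight contribution = 13.397 * 81.1 = 1086.4967
Height contribution = 4.799 * 168 = 806.232
Age contribution = 5.677 * 27 = 153.279
BMR = 88.362 + 1086.4967 + 806.232 - 153.279
= 1827.81 kcal/day

1827.81 kcal/day


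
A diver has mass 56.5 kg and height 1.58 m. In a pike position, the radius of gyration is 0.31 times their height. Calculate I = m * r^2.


r = 0.31 * 1.58 = 0.4898 m
I = m * r^2 = 56.5 * 0.239904 = 13.555 kg*m^2

13.555 kg*m^2


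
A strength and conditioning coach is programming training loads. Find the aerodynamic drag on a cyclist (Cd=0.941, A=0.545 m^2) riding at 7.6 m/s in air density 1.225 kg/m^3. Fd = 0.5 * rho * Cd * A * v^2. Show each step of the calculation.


Fd = 0.5 * 1.225 * 0.941 * 0.545 * 7.6^2
= 0.5 * 1.225 * 0.941 * 0.545 * 57.76
= 18.143 N

18.143 N


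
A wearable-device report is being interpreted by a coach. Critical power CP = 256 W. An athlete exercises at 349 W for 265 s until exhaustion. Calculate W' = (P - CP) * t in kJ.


P - CP = 349 - 256 = 93 W
W' = 93 * 265 = 24645 J
= 24645 / 1000 = 24.645 kJ

24.645 kJ


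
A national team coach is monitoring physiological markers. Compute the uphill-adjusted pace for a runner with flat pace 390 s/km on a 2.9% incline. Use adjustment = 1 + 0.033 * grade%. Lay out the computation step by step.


Adjustment factor = 1 + 0.033 * 2.9 = 1.0957
Grade-adjusted pace = 390 * 1.0957 = 427.32 s/km

427.32 s/km


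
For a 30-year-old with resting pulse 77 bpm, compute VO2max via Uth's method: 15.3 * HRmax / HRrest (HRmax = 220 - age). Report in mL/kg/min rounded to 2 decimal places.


Step 1: HRmax = 220 - 30 = 190 bpm
Step 2: Ratio = 190 / 77 = 2.4675
Step 3: VO2max = 15.3 * 2.4675 = 37.75 mL/kg/min

37.75 mL/kg/min


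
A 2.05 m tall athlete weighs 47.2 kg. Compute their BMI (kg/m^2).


height^2 = 4.2025 m^2
BMI = 47.2 / 4.2025 = 11.23 kg/m^2

11.23 kg/m^2


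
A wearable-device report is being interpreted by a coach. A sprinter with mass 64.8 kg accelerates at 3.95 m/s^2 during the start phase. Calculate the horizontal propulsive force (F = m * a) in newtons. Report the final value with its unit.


F = m * a
= 64.8 * 3.95
= 255.96 N

255.96 N


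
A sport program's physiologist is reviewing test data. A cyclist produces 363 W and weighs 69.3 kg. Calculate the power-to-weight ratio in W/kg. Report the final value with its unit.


P/W = power / mass
= 363 / 69.3
= 5.238 W/kg

5.238 W/kg


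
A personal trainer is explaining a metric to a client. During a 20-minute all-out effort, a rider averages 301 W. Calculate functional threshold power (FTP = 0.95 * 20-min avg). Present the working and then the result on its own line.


FTP = 0.95 * 301
= 285.95 W

285.95 W


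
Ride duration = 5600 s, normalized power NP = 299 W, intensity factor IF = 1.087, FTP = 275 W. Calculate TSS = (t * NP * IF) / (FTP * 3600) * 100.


Numerator = 5600 * 299 * 1.087 = 1820072.8
Denominator = 275 * 3600 = 990000
TSS = 1820072.8 / 990000 * 100
= 183.85

183.85 TSS


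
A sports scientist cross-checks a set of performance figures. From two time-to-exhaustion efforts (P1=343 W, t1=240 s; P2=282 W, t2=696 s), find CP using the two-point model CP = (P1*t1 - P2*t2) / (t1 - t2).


Work in trial 1 = 82320 J
Work in trial 2 = 196272 J
Delta work = -113952 J
Delta time = -456 s
CP = -113952 / -456 = 249.89 W

249.89 W


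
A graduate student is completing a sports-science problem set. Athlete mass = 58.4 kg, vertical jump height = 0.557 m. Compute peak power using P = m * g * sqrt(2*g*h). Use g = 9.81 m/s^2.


sqrt(2 * 9.81 * 0.557) = sqrt(10.92834) = 3.305804 m/s
P = 58.4 * 9.81 * 3.305804
= 1893.91 W

1893.91 W


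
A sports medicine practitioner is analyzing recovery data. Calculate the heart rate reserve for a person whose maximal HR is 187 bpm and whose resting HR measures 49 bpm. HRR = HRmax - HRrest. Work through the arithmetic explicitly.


HRmax = 187 bpm
HRrest = 49 bpm
HRR = 187 - 49 = 138 bpm

138 bpm


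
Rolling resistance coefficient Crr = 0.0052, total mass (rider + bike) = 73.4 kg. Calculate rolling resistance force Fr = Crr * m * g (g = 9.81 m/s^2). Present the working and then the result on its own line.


Fr = Crr * m * g
= 0.0052 * 73.4 * 9.81
= 3.744 N

3.744 N


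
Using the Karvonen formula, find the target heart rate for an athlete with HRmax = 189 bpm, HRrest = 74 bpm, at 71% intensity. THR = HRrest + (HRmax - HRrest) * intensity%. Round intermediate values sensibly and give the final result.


HRR = 189 - 74 = 115
THR = 74 + 115 * 0.71
= 74 + 81.65
= 155.65 bpm

155.65 bpm


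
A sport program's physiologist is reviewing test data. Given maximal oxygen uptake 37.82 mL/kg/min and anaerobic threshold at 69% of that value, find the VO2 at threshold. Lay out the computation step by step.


Percentage as decimal = 0.69
VO2 at AT = 37.82 * 0.69 = 26.1 mL/kg/min

26.1 mL/kg/min


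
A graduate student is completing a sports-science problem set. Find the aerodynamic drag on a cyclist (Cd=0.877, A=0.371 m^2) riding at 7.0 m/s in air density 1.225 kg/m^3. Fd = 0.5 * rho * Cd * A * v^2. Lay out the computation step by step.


Fd = 0.5 * 1.225 * 0.877 * 0.371 * 7.0^2
= 0.5 * 1.225 * 0.877 * 0.371 * 49.0
= 9.765 N

9.765 N


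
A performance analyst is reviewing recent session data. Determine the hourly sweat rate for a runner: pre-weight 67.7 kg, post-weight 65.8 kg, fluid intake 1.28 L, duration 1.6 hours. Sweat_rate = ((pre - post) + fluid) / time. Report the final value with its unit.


Mass lost = 67.7 - 65.8 = 1.9 kg
Add fluid consumed: 1.9 + 1.28 = 3.18 L total sweat
Sweat rate = 3.18 / 1.6 = 1.988 L/h

1.988 L/h


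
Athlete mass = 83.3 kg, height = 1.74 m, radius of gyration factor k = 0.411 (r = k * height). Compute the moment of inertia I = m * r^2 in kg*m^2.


r = k * height = 0.411 * 1.74 = 0.71514 m
r^2 = 0.71514^2 = 0.511425
I = 83.3 * 0.511425 = 42.602 kg*m^2

42.602 kg*m^2


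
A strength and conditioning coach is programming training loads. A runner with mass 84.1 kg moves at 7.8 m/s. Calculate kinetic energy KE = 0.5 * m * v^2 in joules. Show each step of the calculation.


v^2 = 7.8^2 = 60.84
KE = 0.5 * 84.1 * 60.84
= 2558.32 J

2558.32 J


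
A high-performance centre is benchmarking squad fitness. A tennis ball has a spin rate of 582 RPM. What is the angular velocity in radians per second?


Convert RPM to rad/s: multiply by 2*pi and divide by 60
omega = 582 * 2 * pi / 60
= 60.947 rad/s

60.947 rad/s


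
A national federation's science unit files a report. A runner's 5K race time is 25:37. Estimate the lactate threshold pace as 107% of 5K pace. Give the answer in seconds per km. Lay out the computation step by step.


Total race time = 25*60 + 37 = 1537 seconds
5K pace = 1537 / 5 = 307.4 sec/km
LT pace = 307.4 * 1.07 = 328.92 sec/km

328.92 s/km


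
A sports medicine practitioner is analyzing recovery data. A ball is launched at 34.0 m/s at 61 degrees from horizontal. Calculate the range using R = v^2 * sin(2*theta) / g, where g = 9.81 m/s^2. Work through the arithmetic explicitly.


sin(2 * 61) = sin(122) = 0.848048
v^2 = 34.0^2 = 1156.0
R = 1156.0 * 0.848048 / 9.81
= 99.933 m

99.933 m


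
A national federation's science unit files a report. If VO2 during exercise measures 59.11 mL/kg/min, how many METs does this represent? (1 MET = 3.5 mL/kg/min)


METs = VO2 / 3.5 = 59.11 / 3.5 = 16.89

16.89 METs


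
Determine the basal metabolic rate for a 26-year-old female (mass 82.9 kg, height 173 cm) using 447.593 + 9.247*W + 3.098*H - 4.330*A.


BMR = 447.593 + 9.247*82.9 + 3.098*173 - 4.330*26
= 1637.54 kcal/day

1637.54 kcal/day


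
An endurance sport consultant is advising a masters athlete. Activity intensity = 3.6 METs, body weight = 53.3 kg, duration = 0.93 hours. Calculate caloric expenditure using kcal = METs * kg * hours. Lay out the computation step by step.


kcal = 3.6 * 53.3 * 0.93
= 191.88 * 0.93
= 178.45 kcal

178.45 kcal


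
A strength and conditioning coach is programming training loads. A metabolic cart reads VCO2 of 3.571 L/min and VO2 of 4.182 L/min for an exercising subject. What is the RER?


RER = VCO2 / VO2 = 3.571 / 4.182 = 0.8539

0.8539


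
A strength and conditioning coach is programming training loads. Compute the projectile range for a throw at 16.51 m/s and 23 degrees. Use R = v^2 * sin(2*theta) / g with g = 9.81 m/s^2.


Two times the angle = 46 degrees
sin(46) = 0.71934
R = 272.5801 * 0.71934 / 9.81 = 19.988 m

19.988 m


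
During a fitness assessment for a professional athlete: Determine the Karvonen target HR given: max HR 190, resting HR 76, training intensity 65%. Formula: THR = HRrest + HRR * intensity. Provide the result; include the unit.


HRR = HRmax - HRrest = 190 - 76 = 114
THR = 76 + 114 * 0.65
= 150.1 bpm

150.1 bpm


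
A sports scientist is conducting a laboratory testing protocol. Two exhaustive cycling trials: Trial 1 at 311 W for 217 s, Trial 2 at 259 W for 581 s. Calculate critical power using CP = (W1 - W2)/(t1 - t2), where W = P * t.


W1 = 311 * 217 = 67487 J
W2 = 259 * 581 = 150479 J
CP = (67487 - 150479) / (217 - 581)
= -82992 / -364
= 228.0 W

228.0 W


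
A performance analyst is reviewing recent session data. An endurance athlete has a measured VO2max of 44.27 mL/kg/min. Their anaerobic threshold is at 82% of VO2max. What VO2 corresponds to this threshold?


Anaerobic threshold VO2 = VO2max * 82%
= 44.27 * 0.82
= 36.3 mL/kg/min

36.3 mL/kg/min


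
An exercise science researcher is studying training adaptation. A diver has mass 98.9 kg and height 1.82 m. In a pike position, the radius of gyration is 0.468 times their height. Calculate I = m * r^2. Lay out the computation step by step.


r = 0.468 * 1.82 = 0.85176 m
I = m * r^2 = 98.9 * 0.725495 = 71.751 kg*m^2

71.751 kg*m^2


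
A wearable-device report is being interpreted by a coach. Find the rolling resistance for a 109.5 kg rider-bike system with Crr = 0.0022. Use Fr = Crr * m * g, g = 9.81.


m * g = 109.5 * 9.81 = 1074.195 N
Fr = 0.0022 * 1074.195 = 2.363 N

2.363 N


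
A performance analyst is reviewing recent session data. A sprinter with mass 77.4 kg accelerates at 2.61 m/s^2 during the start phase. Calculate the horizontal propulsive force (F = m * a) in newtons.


F = m * a
= 77.4 * 2.61
= 202.01 N

202.01 N


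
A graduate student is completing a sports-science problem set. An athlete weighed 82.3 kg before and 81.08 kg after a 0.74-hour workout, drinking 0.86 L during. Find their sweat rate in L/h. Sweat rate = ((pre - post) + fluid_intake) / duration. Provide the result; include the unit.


Body mass change = 1.22 kg
Total sweat loss = 1.22 + 0.86 = 2.08 L
Rate = 2.08 / 0.74 = 2.811 L/h

2.811 L/h


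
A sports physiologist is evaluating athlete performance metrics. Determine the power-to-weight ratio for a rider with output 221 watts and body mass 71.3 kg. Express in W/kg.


P/W = 221 / 71.3 = 3.1 W/kg

3.1 W/kg


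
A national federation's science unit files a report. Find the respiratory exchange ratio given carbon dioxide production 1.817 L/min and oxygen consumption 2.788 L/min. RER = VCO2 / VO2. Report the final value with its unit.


VCO2 = 1.817 L/min
VO2 = 2.788 L/min
RER = 1.817 / 2.788 = 0.6517

0.6517


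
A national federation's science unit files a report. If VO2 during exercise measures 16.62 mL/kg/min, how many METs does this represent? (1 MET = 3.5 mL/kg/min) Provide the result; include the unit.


METs = VO2 / 3.5 = 16.62 / 3.5 = 4.75

4.75 METs


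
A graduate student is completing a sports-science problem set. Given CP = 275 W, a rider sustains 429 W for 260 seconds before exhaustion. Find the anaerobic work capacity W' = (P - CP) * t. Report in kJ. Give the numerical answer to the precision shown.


Excess power = 429 - 275 = 154 W
Work above CP = 154 * 260 = 40040 J
W' = 40.04 kJ

40.04 kJ


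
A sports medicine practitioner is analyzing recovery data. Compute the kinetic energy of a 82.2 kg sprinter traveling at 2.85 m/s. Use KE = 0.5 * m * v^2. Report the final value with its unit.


Velocity squared = 8.1225
KE = 0.5 * 82.2 * 8.1225 = 333.83 J

333.83 J


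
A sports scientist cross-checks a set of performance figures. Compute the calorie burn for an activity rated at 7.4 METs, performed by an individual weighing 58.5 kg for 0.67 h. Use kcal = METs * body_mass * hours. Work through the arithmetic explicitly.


Product of METs and mass = 7.4 * 58.5 = 432.9
Total kcal = 432.9 * 0.67 = 290.04 kcal

290.04 kcal
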